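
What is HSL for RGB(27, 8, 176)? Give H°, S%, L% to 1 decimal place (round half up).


Normalize: R'=27/255≈0.1059, G'=8/255≈0.0314, B'=176/255≈0.6902
Max=176/255, Min=8/255, Δ=Max-Min=168/255
L = (Max+Min)/2 = (176+8)/510 = 184/510 = 0.36078… → L = 36.1%
L ≤ 0.5 → S = Δ/(Max+Min) = 168/(176+8) = 168/184 = 0.91304… → S = 91.3%
(the 1/255 factors cancel in S and H, so raw channel differences can be used)
Max is B' → H = 60 × ((R-G)/Δ + 4) = 60 × ((27-8)/168 + 4)
  19/168 + 4 = 0.1130… + 4 = 4.1130…
  H = 60 × 4.1130… = 246.785…° → H = 246.8°
= HSL(246.8°, 91.3%, 36.1%)


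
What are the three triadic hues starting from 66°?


Triadic: equally spaced at 120° intervals
H1 = 66°
H2 = (66 + 120) mod 360 = 186°
H3 = (66 + 240) mod 360 = 306°
Triadic = 66°, 186°, 306°


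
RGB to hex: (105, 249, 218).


R = 105 → 69 (hex)
G = 249 → F9 (hex)
B = 218 → DA (hex)
Hex = #69F9DA


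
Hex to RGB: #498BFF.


49 → 73 (R)
8B → 139 (G)
FF → 255 (B)
= RGB(73, 139, 255)


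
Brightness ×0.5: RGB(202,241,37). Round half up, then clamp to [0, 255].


Multiply each channel by 0.5, round half up, clamp to [0, 255]
R: 202×0.5 = 101
G: 241×0.5 = 120.5 → round → 121
B: 37×0.5 = 18.5 → round → 19
= RGB(101, 121, 19)


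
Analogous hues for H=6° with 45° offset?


Base hue: 6°
Left analog: (6 - 45) mod 360 = 321°
Right analog: (6 + 45) mod 360 = 51°
Analogous hues = 321° and 51°


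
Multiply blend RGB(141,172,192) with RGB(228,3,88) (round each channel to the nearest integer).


Multiply: C = A×B/255, rounded to nearest integer
R: 141×228/255 = 32148/255 ≈ 126.071 → 126
G: 172×3/255 = 516/255 ≈ 2.024 → 2
B: 192×88/255 = 16896/255 ≈ 66.259 → 66
= RGB(126, 2, 66)


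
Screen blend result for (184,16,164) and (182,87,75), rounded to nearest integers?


Screen: C = 255 - (255-A)×(255-B)/255, rounded to nearest integer
R: 255 - (255-184)×(255-182)/255 = 255 - 5183/255 ≈ 255 - 20.325 = 234.675 → 235
G: 255 - (255-16)×(255-87)/255 = 255 - 40152/255 ≈ 255 - 157.459 = 97.541 → 98
B: 255 - (255-164)×(255-75)/255 = 255 - 16380/255 ≈ 255 - 64.235 = 190.765 → 191
= RGB(235, 98, 191)


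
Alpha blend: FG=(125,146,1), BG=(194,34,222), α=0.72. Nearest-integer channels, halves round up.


C = α×F + (1-α)×B, with 1-α = 0.28
R: 0.72×125 + 0.28×194 = 90.00 + 54.32 = 144.32 → 144
G: 0.72×146 + 0.28×34 = 105.12 + 9.52 = 114.64 → 115
B: 0.72×1 + 0.28×222 = 0.72 + 62.16 = 62.88 → 63
= RGB(144, 115, 63)


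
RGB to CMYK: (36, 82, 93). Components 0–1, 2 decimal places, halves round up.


R'=36/255≈0.1412, G'=82/255≈0.3216, B'=93/255≈0.3647
K = 1 - max(R',G',B') = 1 - 93/255 = 162/255 = 0.63529… → 0.64
(1-R'-K)/(1-K) simplifies to (max-R)/max with max = 93:
C = (93-36)/93 = 57/93 = 0.61290… → 0.61
M = (93-82)/93 = 11/93 = 0.11827… → 0.12
Y = (93-93)/93 = 0/93 = 0 → 0.00
= CMYK(0.61, 0.12, 0.00, 0.64)


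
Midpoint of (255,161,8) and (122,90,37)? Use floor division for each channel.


Midpoint: each channel = ⌊(C₁+C₂)/2⌋
R: ⌊(255+122)/2⌋ = 188
G: ⌊(161+90)/2⌋ = 125
B: ⌊(8+37)/2⌋ = 22
= RGB(188, 125, 22)


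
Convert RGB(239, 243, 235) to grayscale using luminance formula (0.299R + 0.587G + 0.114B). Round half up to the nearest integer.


Gray = 0.299×R + 0.587×G + 0.114×B
Gray = 0.299×239 + 0.587×243 + 0.114×235
Gray = 71.461 + 142.641 + 26.790
Gray = 240.892 → round half up → 241
Gray = 241


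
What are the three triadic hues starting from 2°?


Triadic: equally spaced at 120° intervals
H1 = 2°
H2 = (2 + 120) mod 360 = 122°
H3 = (2 + 240) mod 360 = 242°
Triadic = 2°, 122°, 242°


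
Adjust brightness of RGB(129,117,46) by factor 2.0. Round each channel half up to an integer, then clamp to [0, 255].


Multiply each channel by 2.0, round half up, clamp to [0, 255]
R: 129×2.0 = 258 → clamp → 255
G: 117×2.0 = 234
B: 46×2.0 = 92
= RGB(255, 234, 92)


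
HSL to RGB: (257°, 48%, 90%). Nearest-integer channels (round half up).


H=257°, S=0.48, L=0.90
C = (1-|2L-1|)×S = (1-|0.80|)×0.48 = 0.096
H' = H/60 = 257/60 ≈ 4.2833; X = C×(1-|H' mod 2 - 1|) = 0.0272
m = L - C/2 = 0.90 - 0.048 = 0.852
Sector ⌊H'⌋ = 4 → (R',G',B') = (0.0272, 0.0, 0.096)
RGB = ((R'+m)×255, (G'+m)×255, (B'+m)×255) = (224.196, 217.26, 241.74)
Round half up → RGB(224, 217, 242)


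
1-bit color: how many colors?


Colors = 2^bits = 2^1
= 2 colors


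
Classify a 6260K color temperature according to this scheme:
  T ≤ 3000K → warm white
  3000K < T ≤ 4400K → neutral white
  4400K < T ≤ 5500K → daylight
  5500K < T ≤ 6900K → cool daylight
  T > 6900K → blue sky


Temperature: 6260K
5500K < 6260K ≤ 6900K → cool daylight
Classification: cool daylight


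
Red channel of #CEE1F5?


Color: #CEE1F5
R = CE = 206
G = E1 = 225
B = F5 = 245
Red = 206


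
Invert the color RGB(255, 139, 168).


Invert: (255-R, 255-G, 255-B)
R: 255-255 = 0
G: 255-139 = 116
B: 255-168 = 87
= RGB(0, 116, 87)


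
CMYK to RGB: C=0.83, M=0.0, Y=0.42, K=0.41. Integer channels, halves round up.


R = 255 × (1-C) × (1-K) = 255 × 0.17 × 0.59 = 25.5765 → 26
G = 255 × (1-M) × (1-K) = 255 × 1.00 × 0.59 = 150.45 → 150
B = 255 × (1-Y) × (1-K) = 255 × 0.58 × 0.59 = 87.261 → 87
= RGB(26, 150, 87)


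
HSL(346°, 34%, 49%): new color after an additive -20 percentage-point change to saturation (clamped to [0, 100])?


Original S = 34%
Adjustment = -20 percentage points
New S = 34 + (-20) = 14
Clamp to [0, 100] → 14
= HSL(346°, 14%, 49%)


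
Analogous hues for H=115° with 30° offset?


Base hue: 115°
Left analog: (115 - 30) mod 360 = 85°
Right analog: (115 + 30) mod 360 = 145°
Analogous hues = 85° and 145°


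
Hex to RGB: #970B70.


97 → 151 (R)
0B → 11 (G)
70 → 112 (B)
= RGB(151, 11, 112)


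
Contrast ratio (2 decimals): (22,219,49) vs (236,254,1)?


Linearize each sRGB channel c=v/255: c/12.92 if c ≤ 0.04045 else ((c+0.055)/1.055)^2.4
L = 0.2126×R_lin + 0.7152×G_lin + 0.0722×B_lin
Color 1 (22,219,49):
  R=22: 22/255≈0.0863 > 0.04045 → ((0.0863+0.055)/1.055)^2.4 ≈ 0.00802
  G=219: 219/255≈0.8588 > 0.04045 → ((0.8588+0.055)/1.055)^2.4 ≈ 0.70838
  B=49: 49/255≈0.1922 > 0.04045 → ((0.1922+0.055)/1.055)^2.4 ≈ 0.03071
  L1 = 0.2126×0.00802 + 0.7152×0.70838 + 0.0722×0.03071 ≈ 0.51055
Color 2 (236,254,1):
  R=236: 236/255≈0.9255 > 0.04045 → ((0.9255+0.055)/1.055)^2.4 ≈ 0.83880
  G=254: 254/255≈0.9961 > 0.04045 → ((0.9961+0.055)/1.055)^2.4 ≈ 0.99110
  B=1: 1/255≈0.0039 ≤ 0.04045 → 0.0039/12.92 ≈ 0.00030
  L2 = 0.2126×0.83880 + 0.7152×0.99110 + 0.0722×0.00030 ≈ 0.88719
Lighter = 0.88719, Darker = 0.51055
Ratio = (L_lighter + 0.05) / (L_darker + 0.05)
Ratio = (0.88719 + 0.05) / (0.51055 + 0.05) = 0.93719 / 0.56055 ≈ 1.6719
Ratio ≈ 1.67:1


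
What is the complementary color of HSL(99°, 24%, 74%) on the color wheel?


Complement = opposite side of color wheel = hue + 180°
H' = (99 + 180) mod 360 = 279°
S and L unchanged.
= HSL(279°, 24%, 74%)


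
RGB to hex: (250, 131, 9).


R = 250 → FA (hex)
G = 131 → 83 (hex)
B = 9 → 09 (hex)
Hex = #FA8309


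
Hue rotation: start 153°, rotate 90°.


New hue = (H + rotation) mod 360
New hue = (153 + 90) mod 360
= 243 mod 360
= 243°


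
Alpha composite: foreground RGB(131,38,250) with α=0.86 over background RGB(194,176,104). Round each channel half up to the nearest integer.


C = α×F + (1-α)×B, with 1-α = 0.14
R: 0.86×131 + 0.14×194 = 112.66 + 27.16 = 139.82 → 140
G: 0.86×38 + 0.14×176 = 32.68 + 24.64 = 57.32 → 57
B: 0.86×250 + 0.14×104 = 215.00 + 14.56 = 229.56 → 230
= RGB(140, 57, 230)


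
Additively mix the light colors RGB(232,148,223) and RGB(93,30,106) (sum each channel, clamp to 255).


Additive: each channel = min(255, C₁+C₂)
R: 232+93 = 325 → 255
G: 148+30 = 178 → 178
B: 223+106 = 329 → 255
= RGB(255, 178, 255)


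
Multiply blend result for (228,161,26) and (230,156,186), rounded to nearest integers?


Multiply: C = A×B/255, rounded to nearest integer
R: 228×230/255 = 52440/255 ≈ 205.647 → 206
G: 161×156/255 = 25116/255 ≈ 98.494 → 98
B: 26×186/255 = 4836/255 ≈ 18.965 → 19
= RGB(206, 98, 19)


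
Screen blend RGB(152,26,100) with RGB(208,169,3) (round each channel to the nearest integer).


Screen: C = 255 - (255-A)×(255-B)/255, rounded to nearest integer
R: 255 - (255-152)×(255-208)/255 = 255 - 4841/255 ≈ 255 - 18.984 = 236.016 → 236
G: 255 - (255-26)×(255-169)/255 = 255 - 19694/255 ≈ 255 - 77.231 = 177.769 → 178
B: 255 - (255-100)×(255-3)/255 = 255 - 39060/255 ≈ 255 - 153.176 = 101.824 → 102
= RGB(236, 178, 102)


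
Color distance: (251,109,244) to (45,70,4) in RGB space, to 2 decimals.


d = √[(R₁-R₂)² + (G₁-G₂)² + (B₁-B₂)²]
d = √[(251-45)² + (109-70)² + (244-4)²]
d = √[42436 + 1521 + 57600]
d = √101557
d ≈ 318.68


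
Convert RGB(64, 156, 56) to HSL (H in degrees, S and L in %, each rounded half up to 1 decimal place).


Normalize: R'=64/255≈0.2510, G'=156/255≈0.6118, B'=56/255≈0.2196
Max=156/255, Min=56/255, Δ=Max-Min=100/255
L = (Max+Min)/2 = (156+56)/510 = 212/510 = 0.41568… → L = 41.6%
L ≤ 0.5 → S = Δ/(Max+Min) = 100/(156+56) = 100/212 = 0.47169… → S = 47.2%
(the 1/255 factors cancel in S and H, so raw channel differences can be used)
Max is G' → H = 60 × ((B-R)/Δ + 2) = 60 × ((56-64)/100 + 2)
  -8/100 + 2 = -0.08 + 2 = 1.92
  H = 60 × 1.92 = 115.2° → H = 115.2°
= HSL(115.2°, 47.2%, 41.6%)


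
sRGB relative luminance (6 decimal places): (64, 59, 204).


Linearize each channel (sRGB transfer function): c = v/255; c_lin = c/12.92 if c ≤ 0.04045, else ((c+0.055)/1.055)^2.4
  R: 64/255 ≈ 0.250980 > 0.04045 → ((0.250980+0.055)/1.055)^2.4 ≈ 0.051269
  G: 59/255 ≈ 0.231373 > 0.04045 → ((0.231373+0.055)/1.055)^2.4 ≈ 0.043735
  B: 204/255 ≈ 0.800000 > 0.04045 → ((0.800000+0.055)/1.055)^2.4 ≈ 0.603827
R_lin = 0.051269, G_lin = 0.043735, B_lin = 0.603827
L = 0.2126×R + 0.7152×G + 0.0722×B
L = 0.2126×0.051269 + 0.7152×0.043735 + 0.0722×0.603827
L ≈ 0.085776


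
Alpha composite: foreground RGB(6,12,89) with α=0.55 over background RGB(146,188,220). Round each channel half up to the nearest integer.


C = α×F + (1-α)×B, with 1-α = 0.45
R: 0.55×6 + 0.45×146 = 3.30 + 65.70 = 69.00 → 69
G: 0.55×12 + 0.45×188 = 6.60 + 84.60 = 91.20 → 91
B: 0.55×89 + 0.45×220 = 48.95 + 99.00 = 147.95 → 148
= RGB(69, 91, 148)


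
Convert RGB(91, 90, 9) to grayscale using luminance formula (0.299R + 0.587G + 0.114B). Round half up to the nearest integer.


Gray = 0.299×R + 0.587×G + 0.114×B
Gray = 0.299×91 + 0.587×90 + 0.114×9
Gray = 27.209 + 52.830 + 1.026
Gray = 81.065 → round half up → 81
Gray = 81


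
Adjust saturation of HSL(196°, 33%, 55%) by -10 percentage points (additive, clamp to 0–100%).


Original S = 33%
Adjustment = -10 percentage points
New S = 33 + (-10) = 23
Clamp to [0, 100] → 23
= HSL(196°, 23%, 55%)


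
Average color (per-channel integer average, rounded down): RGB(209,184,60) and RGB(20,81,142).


Midpoint: each channel = ⌊(C₁+C₂)/2⌋
R: ⌊(209+20)/2⌋ = 114
G: ⌊(184+81)/2⌋ = 132
B: ⌊(60+142)/2⌋ = 101
= RGB(114, 132, 101)


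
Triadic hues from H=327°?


Triadic: equally spaced at 120° intervals
H1 = 327°
H2 = (327 + 120) mod 360 = 87°
H3 = (327 + 240) mod 360 = 207°
Triadic = 327°, 87°, 207°


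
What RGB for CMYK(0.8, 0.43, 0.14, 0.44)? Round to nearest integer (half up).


R = 255 × (1-C) × (1-K) = 255 × 0.20 × 0.56 = 28.56 → 29
G = 255 × (1-M) × (1-K) = 255 × 0.57 × 0.56 = 81.396 → 81
B = 255 × (1-Y) × (1-K) = 255 × 0.86 × 0.56 = 122.808 → 123
= RGB(29, 81, 123)


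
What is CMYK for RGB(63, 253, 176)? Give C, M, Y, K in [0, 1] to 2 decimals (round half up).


R'=63/255≈0.2471, G'=253/255≈0.9922, B'=176/255≈0.6902
K = 1 - max(R',G',B') = 1 - 253/255 = 2/255 = 0.00784… → 0.01
(1-R'-K)/(1-K) simplifies to (max-R)/max with max = 253:
C = (253-63)/253 = 190/253 = 0.75098… → 0.75
M = (253-253)/253 = 0/253 = 0 → 0.00
Y = (253-176)/253 = 77/253 = 0.30434… → 0.30
= CMYK(0.75, 0.00, 0.30, 0.01)


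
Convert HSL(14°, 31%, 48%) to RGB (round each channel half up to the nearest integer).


H=14°, S=0.31, L=0.48
C = (1-|2L-1|)×S = (1-|-0.04|)×0.31 = 0.2976
H' = H/60 = 14/60 ≈ 0.2333; X = C×(1-|H' mod 2 - 1|) = 0.06944
m = L - C/2 = 0.48 - 0.1488 = 0.3312
Sector ⌊H'⌋ = 0 → (R',G',B') = (0.2976, 0.06944, 0.0)
RGB = ((R'+m)×255, (G'+m)×255, (B'+m)×255) = (160.344, 102.1632, 84.456)
Round half up → RGB(160, 102, 84)


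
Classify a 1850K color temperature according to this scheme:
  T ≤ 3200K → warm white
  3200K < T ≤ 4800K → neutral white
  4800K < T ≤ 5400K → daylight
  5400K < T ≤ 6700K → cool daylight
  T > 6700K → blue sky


Temperature: 1850K
1850K ≤ 3200K → warm white
Classification: warm white


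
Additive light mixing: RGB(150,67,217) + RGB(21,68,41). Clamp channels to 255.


Additive: each channel = min(255, C₁+C₂)
R: 150+21 = 171 → 171
G: 67+68 = 135 → 135
B: 217+41 = 258 → 255
= RGB(171, 135, 255)


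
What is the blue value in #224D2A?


Color: #224D2A
R = 22 = 34
G = 4D = 77
B = 2A = 42
Blue = 42


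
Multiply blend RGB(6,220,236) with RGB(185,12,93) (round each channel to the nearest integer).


Multiply: C = A×B/255, rounded to nearest integer
R: 6×185/255 = 1110/255 ≈ 4.353 → 4
G: 220×12/255 = 2640/255 ≈ 10.353 → 10
B: 236×93/255 = 21948/255 ≈ 86.071 → 86
= RGB(4, 10, 86)


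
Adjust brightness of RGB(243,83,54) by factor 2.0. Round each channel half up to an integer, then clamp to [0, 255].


Multiply each channel by 2.0, round half up, clamp to [0, 255]
R: 243×2.0 = 486 → clamp → 255
G: 83×2.0 = 166
B: 54×2.0 = 108
= RGB(255, 166, 108)


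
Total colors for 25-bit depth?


Colors = 2^bits = 2^25
= 33,554,432 colors


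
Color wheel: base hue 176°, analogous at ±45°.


Base hue: 176°
Left analog: (176 - 45) mod 360 = 131°
Right analog: (176 + 45) mod 360 = 221°
Analogous hues = 131° and 221°


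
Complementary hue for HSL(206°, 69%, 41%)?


Complement = opposite side of color wheel = hue + 180°
H' = (206 + 180) mod 360 = 26°
S and L unchanged.
= HSL(26°, 69%, 41%)


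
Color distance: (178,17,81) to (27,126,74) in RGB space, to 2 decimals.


d = √[(R₁-R₂)² + (G₁-G₂)² + (B₁-B₂)²]
d = √[(178-27)² + (17-126)² + (81-74)²]
d = √[22801 + 11881 + 49]
d = √34731
d ≈ 186.36


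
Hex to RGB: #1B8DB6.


1B → 27 (R)
8D → 141 (G)
B6 → 182 (B)
= RGB(27, 141, 182)


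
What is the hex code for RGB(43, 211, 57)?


R = 43 → 2B (hex)
G = 211 → D3 (hex)
B = 57 → 39 (hex)
Hex = #2BD339


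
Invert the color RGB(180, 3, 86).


Invert: (255-R, 255-G, 255-B)
R: 255-180 = 75
G: 255-3 = 252
B: 255-86 = 169
= RGB(75, 252, 169)


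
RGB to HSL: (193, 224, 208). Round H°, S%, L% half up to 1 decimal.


Normalize: R'=193/255≈0.7569, G'=224/255≈0.8784, B'=208/255≈0.8157
Max=224/255, Min=193/255, Δ=Max-Min=31/255
L = (Max+Min)/2 = (224+193)/510 = 417/510 = 0.81764… → L = 81.8%
L > 0.5 → S = Δ/(2-Max-Min) = 31/(510-224-193) = 31/93 = 0.33333… → S = 33.3%
(the 1/255 factors cancel in S and H, so raw channel differences can be used)
Max is G' → H = 60 × ((B-R)/Δ + 2) = 60 × ((208-193)/31 + 2)
  15/31 + 2 = 0.4838… + 2 = 2.4838…
  H = 60 × 2.4838… = 149.032…° → H = 149.0°
= HSL(149.0°, 33.3%, 81.8%)


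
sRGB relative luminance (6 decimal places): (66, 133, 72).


Linearize each channel (sRGB transfer function): c = v/255; c_lin = c/12.92 if c ≤ 0.04045, else ((c+0.055)/1.055)^2.4
  R: 66/255 ≈ 0.258824 > 0.04045 → ((0.258824+0.055)/1.055)^2.4 ≈ 0.054480
  G: 133/255 ≈ 0.521569 > 0.04045 → ((0.521569+0.055)/1.055)^2.4 ≈ 0.234551
  B: 72/255 ≈ 0.282353 > 0.04045 → ((0.282353+0.055)/1.055)^2.4 ≈ 0.064803
R_lin = 0.054480, G_lin = 0.234551, B_lin = 0.064803
L = 0.2126×R + 0.7152×G + 0.0722×B
L = 0.2126×0.054480 + 0.7152×0.234551 + 0.0722×0.064803
L ≈ 0.184012


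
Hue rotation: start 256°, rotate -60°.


New hue = (H + rotation) mod 360
New hue = (256 -60) mod 360
= 196 mod 360
= 196°


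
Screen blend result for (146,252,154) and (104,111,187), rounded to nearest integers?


Screen: C = 255 - (255-A)×(255-B)/255, rounded to nearest integer
R: 255 - (255-146)×(255-104)/255 = 255 - 16459/255 ≈ 255 - 64.545 = 190.455 → 190
G: 255 - (255-252)×(255-111)/255 = 255 - 432/255 ≈ 255 - 1.694 = 253.306 → 253
B: 255 - (255-154)×(255-187)/255 = 255 - 6868/255 ≈ 255 - 26.933 = 228.067 → 228
= RGB(190, 253, 228)


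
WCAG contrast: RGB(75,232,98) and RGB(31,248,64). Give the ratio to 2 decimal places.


Linearize each sRGB channel c=v/255: c/12.92 if c ≤ 0.04045 else ((c+0.055)/1.055)^2.4
L = 0.2126×R_lin + 0.7152×G_lin + 0.0722×B_lin
Color 1 (75,232,98):
  R=75: 75/255≈0.2941 > 0.04045 → ((0.2941+0.055)/1.055)^2.4 ≈ 0.07036
  G=232: 232/255≈0.9098 > 0.04045 → ((0.9098+0.055)/1.055)^2.4 ≈ 0.80695
  B=98: 98/255≈0.3843 > 0.04045 → ((0.3843+0.055)/1.055)^2.4 ≈ 0.12214
  L1 = 0.2126×0.07036 + 0.7152×0.80695 + 0.0722×0.12214 ≈ 0.60091
Color 2 (31,248,64):
  R=31: 31/255≈0.1216 > 0.04045 → ((0.1216+0.055)/1.055)^2.4 ≈ 0.01370
  G=248: 248/255≈0.9725 > 0.04045 → ((0.9725+0.055)/1.055)^2.4 ≈ 0.93869
  B=64: 64/255≈0.2510 > 0.04045 → ((0.2510+0.055)/1.055)^2.4 ≈ 0.05127
  L2 = 0.2126×0.01370 + 0.7152×0.93869 + 0.0722×0.05127 ≈ 0.67796
Lighter = 0.67796, Darker = 0.60091
Ratio = (L_lighter + 0.05) / (L_darker + 0.05)
Ratio = (0.67796 + 0.05) / (0.60091 + 0.05) = 0.72796 / 0.65091 ≈ 1.1184
Ratio ≈ 1.12:1


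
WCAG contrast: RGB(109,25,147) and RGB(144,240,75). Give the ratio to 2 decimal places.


Linearize each sRGB channel c=v/255: c/12.92 if c ≤ 0.04045 else ((c+0.055)/1.055)^2.4
L = 0.2126×R_lin + 0.7152×G_lin + 0.0722×B_lin
Color 1 (109,25,147):
  R=109: 109/255≈0.4275 > 0.04045 → ((0.4275+0.055)/1.055)^2.4 ≈ 0.15293
  G=25: 25/255≈0.0980 > 0.04045 → ((0.0980+0.055)/1.055)^2.4 ≈ 0.00972
  B=147: 147/255≈0.5765 > 0.04045 → ((0.5765+0.055)/1.055)^2.4 ≈ 0.29177
  L1 = 0.2126×0.15293 + 0.7152×0.00972 + 0.0722×0.29177 ≈ 0.06053
Color 2 (144,240,75):
  R=144: 144/255≈0.5647 > 0.04045 → ((0.5647+0.055)/1.055)^2.4 ≈ 0.27889
  G=240: 240/255≈0.9412 > 0.04045 → ((0.9412+0.055)/1.055)^2.4 ≈ 0.87137
  B=75: 75/255≈0.2941 > 0.04045 → ((0.2941+0.055)/1.055)^2.4 ≈ 0.07036
  L2 = 0.2126×0.27889 + 0.7152×0.87137 + 0.0722×0.07036 ≈ 0.68757
Lighter = 0.68757, Darker = 0.06053
Ratio = (L_lighter + 0.05) / (L_darker + 0.05)
Ratio = (0.68757 + 0.05) / (0.06053 + 0.05) = 0.73757 / 0.11053 ≈ 6.6730
Ratio ≈ 6.67:1


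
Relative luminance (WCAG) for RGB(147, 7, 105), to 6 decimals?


Linearize each channel (sRGB transfer function): c = v/255; c_lin = c/12.92 if c ≤ 0.04045, else ((c+0.055)/1.055)^2.4
  R: 147/255 ≈ 0.576471 > 0.04045 → ((0.576471+0.055)/1.055)^2.4 ≈ 0.291771
  G: 7/255 ≈ 0.027451 ≤ 0.04045 → 0.027451/12.92 ≈ 0.002125
  B: 105/255 ≈ 0.411765 > 0.04045 → ((0.411765+0.055)/1.055)^2.4 ≈ 0.141263
R_lin = 0.291771, G_lin = 0.002125, B_lin = 0.141263
L = 0.2126×R + 0.7152×G + 0.0722×B
L = 0.2126×0.291771 + 0.7152×0.002125 + 0.0722×0.141263
L ≈ 0.073749


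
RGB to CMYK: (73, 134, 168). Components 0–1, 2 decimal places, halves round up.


R'=73/255≈0.2863, G'=134/255≈0.5255, B'=168/255≈0.6588
K = 1 - max(R',G',B') = 1 - 168/255 = 87/255 = 0.34117… → 0.34
(1-R'-K)/(1-K) simplifies to (max-R)/max with max = 168:
C = (168-73)/168 = 95/168 = 0.56547… → 0.57
M = (168-134)/168 = 34/168 = 0.20238… → 0.20
Y = (168-168)/168 = 0/168 = 0 → 0.00
= CMYK(0.57, 0.20, 0.00, 0.34)


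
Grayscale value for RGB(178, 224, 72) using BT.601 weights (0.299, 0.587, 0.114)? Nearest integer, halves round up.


Gray = 0.299×R + 0.587×G + 0.114×B
Gray = 0.299×178 + 0.587×224 + 0.114×72
Gray = 53.222 + 131.488 + 8.208
Gray = 192.918 → round half up → 193
Gray = 193


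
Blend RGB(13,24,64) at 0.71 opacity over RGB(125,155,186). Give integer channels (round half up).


C = α×F + (1-α)×B, with 1-α = 0.29
R: 0.71×13 + 0.29×125 = 9.23 + 36.25 = 45.48 → 45
G: 0.71×24 + 0.29×155 = 17.04 + 44.95 = 61.99 → 62
B: 0.71×64 + 0.29×186 = 45.44 + 53.94 = 99.38 → 99
= RGB(45, 62, 99)


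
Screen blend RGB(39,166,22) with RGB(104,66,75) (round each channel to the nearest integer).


Screen: C = 255 - (255-A)×(255-B)/255, rounded to nearest integer
R: 255 - (255-39)×(255-104)/255 = 255 - 32616/255 ≈ 255 - 127.906 = 127.094 → 127
G: 255 - (255-166)×(255-66)/255 = 255 - 16821/255 ≈ 255 - 65.965 = 189.035 → 189
B: 255 - (255-22)×(255-75)/255 = 255 - 41940/255 ≈ 255 - 164.471 = 90.529 → 91
= RGB(127, 189, 91)


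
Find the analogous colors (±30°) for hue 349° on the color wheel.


Base hue: 349°
Left analog: (349 - 30) mod 360 = 319°
Right analog: (349 + 30) mod 360 = 19°
Analogous hues = 319° and 19°


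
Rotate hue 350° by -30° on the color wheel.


New hue = (H + rotation) mod 360
New hue = (350 -30) mod 360
= 320 mod 360
= 320°


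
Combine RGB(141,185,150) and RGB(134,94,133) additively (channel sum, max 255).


Additive: each channel = min(255, C₁+C₂)
R: 141+134 = 275 → 255
G: 185+94 = 279 → 255
B: 150+133 = 283 → 255
= RGB(255, 255, 255)


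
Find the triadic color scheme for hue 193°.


Triadic: equally spaced at 120° intervals
H1 = 193°
H2 = (193 + 120) mod 360 = 313°
H3 = (193 + 240) mod 360 = 73°
Triadic = 193°, 313°, 73°


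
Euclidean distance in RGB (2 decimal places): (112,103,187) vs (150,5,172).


d = √[(R₁-R₂)² + (G₁-G₂)² + (B₁-B₂)²]
d = √[(112-150)² + (103-5)² + (187-172)²]
d = √[1444 + 9604 + 225]
d = √11273
d ≈ 106.17


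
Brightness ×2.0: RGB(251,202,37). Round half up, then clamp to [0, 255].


Multiply each channel by 2.0, round half up, clamp to [0, 255]
R: 251×2.0 = 502 → clamp → 255
G: 202×2.0 = 404 → clamp → 255
B: 37×2.0 = 74
= RGB(255, 255, 74)


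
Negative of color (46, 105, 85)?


Invert: (255-R, 255-G, 255-B)
R: 255-46 = 209
G: 255-105 = 150
B: 255-85 = 170
= RGB(209, 150, 170)


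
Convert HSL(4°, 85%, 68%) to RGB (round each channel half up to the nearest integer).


H=4°, S=0.85, L=0.68
C = (1-|2L-1|)×S = (1-|0.36|)×0.85 = 0.544
H' = H/60 = 4/60 ≈ 0.0667; X = C×(1-|H' mod 2 - 1|) ≈ 0.0363
m = L - C/2 = 0.68 - 0.272 = 0.408
Sector ⌊H'⌋ = 0 → (R',G',B') = (0.544, ≈0.0363, 0.0)
RGB = ((R'+m)×255, (G'+m)×255, (B'+m)×255) = (242.76, 113.288, 104.04)
Round half up → RGB(243, 113, 104)


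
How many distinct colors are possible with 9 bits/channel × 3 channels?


Total bits = 9 bits/channel × 3 channels = 27 bits
Distinct colors = 2^27
= 134,217,728 colors


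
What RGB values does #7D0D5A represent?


7D → 125 (R)
0D → 13 (G)
5A → 90 (B)
= RGB(125, 13, 90)


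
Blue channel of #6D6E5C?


Color: #6D6E5C
R = 6D = 109
G = 6E = 110
B = 5C = 92
Blue = 92


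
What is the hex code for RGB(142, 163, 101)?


R = 142 → 8E (hex)
G = 163 → A3 (hex)
B = 101 → 65 (hex)
Hex = #8EA365


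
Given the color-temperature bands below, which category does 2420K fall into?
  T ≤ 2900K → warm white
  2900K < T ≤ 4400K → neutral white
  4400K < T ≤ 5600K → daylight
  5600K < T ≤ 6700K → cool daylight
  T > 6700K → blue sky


Temperature: 2420K
2420K ≤ 2900K → warm white
Classification: warm white


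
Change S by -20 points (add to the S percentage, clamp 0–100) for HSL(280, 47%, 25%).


Original S = 47%
Adjustment = -20 percentage points
New S = 47 + (-20) = 27
Clamp to [0, 100] → 27
= HSL(280°, 27%, 25%)


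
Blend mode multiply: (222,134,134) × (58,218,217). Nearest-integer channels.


Multiply: C = A×B/255, rounded to nearest integer
R: 222×58/255 = 12876/255 ≈ 50.494 → 50
G: 134×218/255 = 29212/255 ≈ 114.557 → 115
B: 134×217/255 = 29078/255 ≈ 114.031 → 114
= RGB(50, 115, 114)


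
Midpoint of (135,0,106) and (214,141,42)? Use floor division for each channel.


Midpoint: each channel = ⌊(C₁+C₂)/2⌋
R: ⌊(135+214)/2⌋ = 174
G: ⌊(0+141)/2⌋ = 70
B: ⌊(106+42)/2⌋ = 74
= RGB(174, 70, 74)


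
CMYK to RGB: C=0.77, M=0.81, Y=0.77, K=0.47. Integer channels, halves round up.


R = 255 × (1-C) × (1-K) = 255 × 0.23 × 0.53 = 31.0845 → 31
G = 255 × (1-M) × (1-K) = 255 × 0.19 × 0.53 = 25.6785 → 26
B = 255 × (1-Y) × (1-K) = 255 × 0.23 × 0.53 = 31.0845 → 31
= RGB(31, 26, 31)


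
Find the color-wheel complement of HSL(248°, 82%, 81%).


Complement = opposite side of color wheel = hue + 180°
H' = (248 + 180) mod 360 = 68°
S and L unchanged.
= HSL(68°, 82%, 81%)


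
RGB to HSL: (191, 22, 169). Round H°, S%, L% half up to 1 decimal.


Normalize: R'=191/255≈0.7490, G'=22/255≈0.0863, B'=169/255≈0.6627
Max=191/255, Min=22/255, Δ=Max-Min=169/255
L = (Max+Min)/2 = (191+22)/510 = 213/510 = 0.41764… → L = 41.8%
L ≤ 0.5 → S = Δ/(Max+Min) = 169/(191+22) = 169/213 = 0.79342… → S = 79.3%
(the 1/255 factors cancel in S and H, so raw channel differences can be used)
Max is R' → H = 60 × (((G-B)/Δ) mod 6) = 60 × (((22-169)/169) mod 6)
  (-147)/169 = -0.8698…; negative, so add 6 → 5.1301…
  H = 60 × 5.1301… = 307.810…° → H = 307.8°
= HSL(307.8°, 79.3%, 41.8%)


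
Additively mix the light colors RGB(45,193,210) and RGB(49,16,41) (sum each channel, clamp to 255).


Additive: each channel = min(255, C₁+C₂)
R: 45+49 = 94 → 94
G: 193+16 = 209 → 209
B: 210+41 = 251 → 251
= RGB(94, 209, 251)


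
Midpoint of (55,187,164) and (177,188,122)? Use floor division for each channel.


Midpoint: each channel = ⌊(C₁+C₂)/2⌋
R: ⌊(55+177)/2⌋ = 116
G: ⌊(187+188)/2⌋ = 187
B: ⌊(164+122)/2⌋ = 143
= RGB(116, 187, 143)


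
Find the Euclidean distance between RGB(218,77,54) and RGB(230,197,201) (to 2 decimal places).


d = √[(R₁-R₂)² + (G₁-G₂)² + (B₁-B₂)²]
d = √[(218-230)² + (77-197)² + (54-201)²]
d = √[144 + 14400 + 21609]
d = √36153
d ≈ 190.14


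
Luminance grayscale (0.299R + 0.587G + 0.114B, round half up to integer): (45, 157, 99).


Gray = 0.299×R + 0.587×G + 0.114×B
Gray = 0.299×45 + 0.587×157 + 0.114×99
Gray = 13.455 + 92.159 + 11.286
Gray = 116.900 → round half up → 117
Gray = 117


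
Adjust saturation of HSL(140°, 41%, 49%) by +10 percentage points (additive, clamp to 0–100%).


Original S = 41%
Adjustment = +10 percentage points
New S = 41 + (10) = 51
Clamp to [0, 100] → 51
= HSL(140°, 51%, 49%)


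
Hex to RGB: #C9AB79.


C9 → 201 (R)
AB → 171 (G)
79 → 121 (B)
= RGB(201, 171, 121)


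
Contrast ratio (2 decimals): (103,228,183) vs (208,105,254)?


Linearize each sRGB channel c=v/255: c/12.92 if c ≤ 0.04045 else ((c+0.055)/1.055)^2.4
L = 0.2126×R_lin + 0.7152×G_lin + 0.0722×B_lin
Color 1 (103,228,183):
  R=103: 103/255≈0.4039 > 0.04045 → ((0.4039+0.055)/1.055)^2.4 ≈ 0.13563
  G=228: 228/255≈0.8941 > 0.04045 → ((0.8941+0.055)/1.055)^2.4 ≈ 0.77582
  B=183: 183/255≈0.7176 > 0.04045 → ((0.7176+0.055)/1.055)^2.4 ≈ 0.47353
  L1 = 0.2126×0.13563 + 0.7152×0.77582 + 0.0722×0.47353 ≈ 0.61789
Color 2 (208,105,254):
  R=208: 208/255≈0.8157 > 0.04045 → ((0.8157+0.055)/1.055)^2.4 ≈ 0.63076
  G=105: 105/255≈0.4118 > 0.04045 → ((0.4118+0.055)/1.055)^2.4 ≈ 0.14126
  B=254: 254/255≈0.9961 > 0.04045 → ((0.9961+0.055)/1.055)^2.4 ≈ 0.99110
  L2 = 0.2126×0.63076 + 0.7152×0.14126 + 0.0722×0.99110 ≈ 0.30669
Lighter = 0.61789, Darker = 0.30669
Ratio = (L_lighter + 0.05) / (L_darker + 0.05)
Ratio = (0.61789 + 0.05) / (0.30669 + 0.05) = 0.66789 / 0.35669 ≈ 1.8725
Ratio ≈ 1.87:1


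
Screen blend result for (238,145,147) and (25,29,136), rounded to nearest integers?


Screen: C = 255 - (255-A)×(255-B)/255, rounded to nearest integer
R: 255 - (255-238)×(255-25)/255 = 255 - 3910/255 ≈ 255 - 15.333 = 239.667 → 240
G: 255 - (255-145)×(255-29)/255 = 255 - 24860/255 ≈ 255 - 97.490 = 157.510 → 158
B: 255 - (255-147)×(255-136)/255 = 255 - 12852/255 ≈ 255 - 50.400 = 204.600 → 205
= RGB(240, 158, 205)


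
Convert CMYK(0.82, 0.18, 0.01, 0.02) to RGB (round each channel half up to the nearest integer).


R = 255 × (1-C) × (1-K) = 255 × 0.18 × 0.98 = 44.982 → 45
G = 255 × (1-M) × (1-K) = 255 × 0.82 × 0.98 = 204.918 → 205
B = 255 × (1-Y) × (1-K) = 255 × 0.99 × 0.98 = 247.401 → 247
= RGB(45, 205, 247)


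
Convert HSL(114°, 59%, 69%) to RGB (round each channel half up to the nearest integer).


H=114°, S=0.59, L=0.69
C = (1-|2L-1|)×S = (1-|0.38|)×0.59 = 0.3658
H' = H/60 = 114/60 ≈ 1.9000; X = C×(1-|H' mod 2 - 1|) = 0.03658
m = L - C/2 = 0.69 - 0.1829 = 0.5071
Sector ⌊H'⌋ = 1 → (R',G',B') = (0.03658, 0.3658, 0.0)
RGB = ((R'+m)×255, (G'+m)×255, (B'+m)×255) = (138.6384, 222.5895, 129.3105)
Round half up → RGB(139, 223, 129)


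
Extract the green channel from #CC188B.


Color: #CC188B
R = CC = 204
G = 18 = 24
B = 8B = 139
Green = 24


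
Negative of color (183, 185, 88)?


Invert: (255-R, 255-G, 255-B)
R: 255-183 = 72
G: 255-185 = 70
B: 255-88 = 167
= RGB(72, 70, 167)


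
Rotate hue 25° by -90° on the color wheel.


New hue = (H + rotation) mod 360
New hue = (25 -90) mod 360
= -65 mod 360
= 295°


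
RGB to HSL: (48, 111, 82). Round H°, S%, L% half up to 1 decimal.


Normalize: R'=48/255≈0.1882, G'=111/255≈0.4353, B'=82/255≈0.3216
Max=111/255, Min=48/255, Δ=Max-Min=63/255
L = (Max+Min)/2 = (111+48)/510 = 159/510 = 0.31176… → L = 31.2%
L ≤ 0.5 → S = Δ/(Max+Min) = 63/(111+48) = 63/159 = 0.39622… → S = 39.6%
(the 1/255 factors cancel in S and H, so raw channel differences can be used)
Max is G' → H = 60 × ((B-R)/Δ + 2) = 60 × ((82-48)/63 + 2)
  34/63 + 2 = 0.5396… + 2 = 2.5396…
  H = 60 × 2.5396… = 152.380…° → H = 152.4°
= HSL(152.4°, 39.6%, 31.2%)


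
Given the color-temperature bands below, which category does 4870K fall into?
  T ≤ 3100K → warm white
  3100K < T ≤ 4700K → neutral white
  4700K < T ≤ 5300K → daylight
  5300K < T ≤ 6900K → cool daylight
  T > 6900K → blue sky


Temperature: 4870K
4700K < 4870K ≤ 5300K → daylight
Classification: daylight


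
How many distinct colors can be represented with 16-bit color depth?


Colors = 2^bits = 2^16
= 65,536 colors


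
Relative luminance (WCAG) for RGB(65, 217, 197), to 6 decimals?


Linearize each channel (sRGB transfer function): c = v/255; c_lin = c/12.92 if c ≤ 0.04045, else ((c+0.055)/1.055)^2.4
  R: 65/255 ≈ 0.254902 > 0.04045 → ((0.254902+0.055)/1.055)^2.4 ≈ 0.052861
  G: 217/255 ≈ 0.850980 > 0.04045 → ((0.850980+0.055)/1.055)^2.4 ≈ 0.693872
  B: 197/255 ≈ 0.772549 > 0.04045 → ((0.772549+0.055)/1.055)^2.4 ≈ 0.558340
R_lin = 0.052861, G_lin = 0.693872, B_lin = 0.558340
L = 0.2126×R + 0.7152×G + 0.0722×B
L = 0.2126×0.052861 + 0.7152×0.693872 + 0.0722×0.558340
L ≈ 0.547807


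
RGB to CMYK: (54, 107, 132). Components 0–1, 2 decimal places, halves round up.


R'=54/255≈0.2118, G'=107/255≈0.4196, B'=132/255≈0.5176
K = 1 - max(R',G',B') = 1 - 132/255 = 123/255 = 0.48235… → 0.48
(1-R'-K)/(1-K) simplifies to (max-R)/max with max = 132:
C = (132-54)/132 = 78/132 = 0.59090… → 0.59
M = (132-107)/132 = 25/132 = 0.18939… → 0.19
Y = (132-132)/132 = 0/132 = 0 → 0.00
= CMYK(0.59, 0.19, 0.00, 0.48)


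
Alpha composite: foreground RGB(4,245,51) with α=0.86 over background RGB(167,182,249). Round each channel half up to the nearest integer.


C = α×F + (1-α)×B, with 1-α = 0.14
R: 0.86×4 + 0.14×167 = 3.44 + 23.38 = 26.82 → 27
G: 0.86×245 + 0.14×182 = 210.70 + 25.48 = 236.18 → 236
B: 0.86×51 + 0.14×249 = 43.86 + 34.86 = 78.72 → 79
= RGB(27, 236, 79)


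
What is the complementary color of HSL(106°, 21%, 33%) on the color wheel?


Complement = opposite side of color wheel = hue + 180°
H' = (106 + 180) mod 360 = 286°
S and L unchanged.
= HSL(286°, 21%, 33%)


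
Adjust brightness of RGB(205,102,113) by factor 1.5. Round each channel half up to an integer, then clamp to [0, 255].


Multiply each channel by 1.5, round half up, clamp to [0, 255]
R: 205×1.5 = 307.5 → round → 308 → clamp → 255
G: 102×1.5 = 153
B: 113×1.5 = 169.5 → round → 170
= RGB(255, 153, 170)


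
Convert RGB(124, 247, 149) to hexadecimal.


R = 124 → 7C (hex)
G = 247 → F7 (hex)
B = 149 → 95 (hex)
Hex = #7CF795


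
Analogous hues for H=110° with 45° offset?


Base hue: 110°
Left analog: (110 - 45) mod 360 = 65°
Right analog: (110 + 45) mod 360 = 155°
Analogous hues = 65° and 155°


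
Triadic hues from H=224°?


Triadic: equally spaced at 120° intervals
H1 = 224°
H2 = (224 + 120) mod 360 = 344°
H3 = (224 + 240) mod 360 = 104°
Triadic = 224°, 344°, 104°


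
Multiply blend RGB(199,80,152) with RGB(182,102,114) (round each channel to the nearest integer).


Multiply: C = A×B/255, rounded to nearest integer
R: 199×182/255 = 36218/255 ≈ 142.031 → 142
G: 80×102/255 = 8160/255 ≈ 32.000 → 32
B: 152×114/255 = 17328/255 ≈ 67.953 → 68
= RGB(142, 32, 68)


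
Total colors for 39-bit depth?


Colors = 2^bits = 2^39
= 549,755,813,888 colors


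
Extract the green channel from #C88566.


Color: #C88566
R = C8 = 200
G = 85 = 133
B = 66 = 102
Green = 133


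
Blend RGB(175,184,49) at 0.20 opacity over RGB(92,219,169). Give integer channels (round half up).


C = α×F + (1-α)×B, with 1-α = 0.80
R: 0.20×175 + 0.80×92 = 35.00 + 73.60 = 108.60 → 109
G: 0.20×184 + 0.80×219 = 36.80 + 175.20 = 212.00 → 212
B: 0.20×49 + 0.80×169 = 9.80 + 135.20 = 145.00 → 145
= RGB(109, 212, 145)


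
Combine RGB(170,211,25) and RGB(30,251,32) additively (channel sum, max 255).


Additive: each channel = min(255, C₁+C₂)
R: 170+30 = 200 → 200
G: 211+251 = 462 → 255
B: 25+32 = 57 → 57
= RGB(200, 255, 57)


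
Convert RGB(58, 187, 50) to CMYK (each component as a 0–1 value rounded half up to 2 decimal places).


R'=58/255≈0.2275, G'=187/255≈0.7333, B'=50/255≈0.1961
K = 1 - max(R',G',B') = 1 - 187/255 = 68/255 = 0.26666… → 0.27
(1-R'-K)/(1-K) simplifies to (max-R)/max with max = 187:
C = (187-58)/187 = 129/187 = 0.68983… → 0.69
M = (187-187)/187 = 0/187 = 0 → 0.00
Y = (187-50)/187 = 137/187 = 0.73262… → 0.73
= CMYK(0.69, 0.00, 0.73, 0.27)


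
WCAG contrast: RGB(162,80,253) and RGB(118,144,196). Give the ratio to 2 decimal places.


Linearize each sRGB channel c=v/255: c/12.92 if c ≤ 0.04045 else ((c+0.055)/1.055)^2.4
L = 0.2126×R_lin + 0.7152×G_lin + 0.0722×B_lin
Color 1 (162,80,253):
  R=162: 162/255≈0.6353 > 0.04045 → ((0.6353+0.055)/1.055)^2.4 ≈ 0.36131
  G=80: 80/255≈0.3137 > 0.04045 → ((0.3137+0.055)/1.055)^2.4 ≈ 0.08022
  B=253: 253/255≈0.9922 > 0.04045 → ((0.9922+0.055)/1.055)^2.4 ≈ 0.98225
  L1 = 0.2126×0.36131 + 0.7152×0.08022 + 0.0722×0.98225 ≈ 0.20511
Color 2 (118,144,196):
  R=118: 118/255≈0.4627 > 0.04045 → ((0.4627+0.055)/1.055)^2.4 ≈ 0.18116
  G=144: 144/255≈0.5647 > 0.04045 → ((0.5647+0.055)/1.055)^2.4 ≈ 0.27889
  B=196: 196/255≈0.7686 > 0.04045 → ((0.7686+0.055)/1.055)^2.4 ≈ 0.55201
  L2 = 0.2126×0.18116 + 0.7152×0.27889 + 0.0722×0.55201 ≈ 0.27784
Lighter = 0.27784, Darker = 0.20511
Ratio = (L_lighter + 0.05) / (L_darker + 0.05)
Ratio = (0.27784 + 0.05) / (0.20511 + 0.05) = 0.32784 / 0.25511 ≈ 1.2851
Ratio ≈ 1.29:1


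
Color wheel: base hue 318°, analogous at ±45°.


Base hue: 318°
Left analog: (318 - 45) mod 360 = 273°
Right analog: (318 + 45) mod 360 = 3°
Analogous hues = 273° and 3°


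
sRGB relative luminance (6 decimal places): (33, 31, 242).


Linearize each channel (sRGB transfer function): c = v/255; c_lin = c/12.92 if c ≤ 0.04045, else ((c+0.055)/1.055)^2.4
  R: 33/255 ≈ 0.129412 > 0.04045 → ((0.129412+0.055)/1.055)^2.4 ≈ 0.015209
  G: 31/255 ≈ 0.121569 > 0.04045 → ((0.121569+0.055)/1.055)^2.4 ≈ 0.013702
  B: 242/255 ≈ 0.949020 > 0.04045 → ((0.949020+0.055)/1.055)^2.4 ≈ 0.887923
R_lin = 0.015209, G_lin = 0.013702, B_lin = 0.887923
L = 0.2126×R + 0.7152×G + 0.0722×B
L = 0.2126×0.015209 + 0.7152×0.013702 + 0.0722×0.887923
L ≈ 0.077141


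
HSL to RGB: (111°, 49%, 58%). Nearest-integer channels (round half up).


H=111°, S=0.49, L=0.58
C = (1-|2L-1|)×S = (1-|0.16|)×0.49 = 0.4116
H' = H/60 = 111/60 ≈ 1.8500; X = C×(1-|H' mod 2 - 1|) = 0.06174
m = L - C/2 = 0.58 - 0.2058 = 0.3742
Sector ⌊H'⌋ = 1 → (R',G',B') = (0.06174, 0.4116, 0.0)
RGB = ((R'+m)×255, (G'+m)×255, (B'+m)×255) = (111.1647, 200.379, 95.421)
Round half up → RGB(111, 200, 95)


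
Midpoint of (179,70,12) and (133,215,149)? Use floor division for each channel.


Midpoint: each channel = ⌊(C₁+C₂)/2⌋
R: ⌊(179+133)/2⌋ = 156
G: ⌊(70+215)/2⌋ = 142
B: ⌊(12+149)/2⌋ = 80
= RGB(156, 142, 80)


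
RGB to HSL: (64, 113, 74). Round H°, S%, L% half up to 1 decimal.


Normalize: R'=64/255≈0.2510, G'=113/255≈0.4431, B'=74/255≈0.2902
Max=113/255, Min=64/255, Δ=Max-Min=49/255
L = (Max+Min)/2 = (113+64)/510 = 177/510 = 0.34705… → L = 34.7%
L ≤ 0.5 → S = Δ/(Max+Min) = 49/(113+64) = 49/177 = 0.27683… → S = 27.7%
(the 1/255 factors cancel in S and H, so raw channel differences can be used)
Max is G' → H = 60 × ((B-R)/Δ + 2) = 60 × ((74-64)/49 + 2)
  10/49 + 2 = 0.2040… + 2 = 2.2040…
  H = 60 × 2.2040… = 132.244…° → H = 132.2°
= HSL(132.2°, 27.7%, 34.7%)


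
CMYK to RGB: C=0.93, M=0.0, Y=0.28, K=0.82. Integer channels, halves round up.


R = 255 × (1-C) × (1-K) = 255 × 0.07 × 0.18 = 3.213 → 3
G = 255 × (1-M) × (1-K) = 255 × 1.00 × 0.18 = 45.9 → 46
B = 255 × (1-Y) × (1-K) = 255 × 0.72 × 0.18 = 33.048 → 33
= RGB(3, 46, 33)


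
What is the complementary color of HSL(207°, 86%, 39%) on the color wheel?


Complement = opposite side of color wheel = hue + 180°
H' = (207 + 180) mod 360 = 27°
S and L unchanged.
= HSL(27°, 86%, 39%)


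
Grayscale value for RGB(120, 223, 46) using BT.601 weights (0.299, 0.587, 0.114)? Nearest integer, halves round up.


Gray = 0.299×R + 0.587×G + 0.114×B
Gray = 0.299×120 + 0.587×223 + 0.114×46
Gray = 35.880 + 130.901 + 5.244
Gray = 172.025 → round half up → 172
Gray = 172


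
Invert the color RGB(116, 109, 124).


Invert: (255-R, 255-G, 255-B)
R: 255-116 = 139
G: 255-109 = 146
B: 255-124 = 131
= RGB(139, 146, 131)


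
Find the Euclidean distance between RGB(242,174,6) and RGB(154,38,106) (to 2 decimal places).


d = √[(R₁-R₂)² + (G₁-G₂)² + (B₁-B₂)²]
d = √[(242-154)² + (174-38)² + (6-106)²]
d = √[7744 + 18496 + 10000]
d = √36240
d ≈ 190.37


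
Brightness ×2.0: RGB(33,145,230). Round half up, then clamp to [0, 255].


Multiply each channel by 2.0, round half up, clamp to [0, 255]
R: 33×2.0 = 66
G: 145×2.0 = 290 → clamp → 255
B: 230×2.0 = 460 → clamp → 255
= RGB(66, 255, 255)


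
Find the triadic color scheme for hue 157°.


Triadic: equally spaced at 120° intervals
H1 = 157°
H2 = (157 + 120) mod 360 = 277°
H3 = (157 + 240) mod 360 = 37°
Triadic = 157°, 277°, 37°


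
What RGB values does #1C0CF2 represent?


1C → 28 (R)
0C → 12 (G)
F2 → 242 (B)
= RGB(28, 12, 242)


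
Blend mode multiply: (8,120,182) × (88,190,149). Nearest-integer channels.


Multiply: C = A×B/255, rounded to nearest integer
R: 8×88/255 = 704/255 ≈ 2.761 → 3
G: 120×190/255 = 22800/255 ≈ 89.412 → 89
B: 182×149/255 = 27118/255 ≈ 106.345 → 106
= RGB(3, 89, 106)
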